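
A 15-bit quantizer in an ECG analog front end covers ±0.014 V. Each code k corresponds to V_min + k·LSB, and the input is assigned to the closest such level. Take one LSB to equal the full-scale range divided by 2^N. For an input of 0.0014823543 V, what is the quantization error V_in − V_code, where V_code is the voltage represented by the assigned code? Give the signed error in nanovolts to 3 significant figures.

−190 nV

Range = 0.014 − (-0.014) = 0.028 V. LSB = 0.028 V / 2^15 ≈ 0.8545 µV.
(V_in − V_min)/LSB = (0.0014823543 − (-0.014)) × 32768/0.028 = 18118.7781 → nearest code k = 18119.
V_code = -0.014 + (18119/32768) × 0.028 = 0.0014825439453 V.
Error = V_in − V_code = 0.0014823543 − (0.0014825439453) = −190 nV.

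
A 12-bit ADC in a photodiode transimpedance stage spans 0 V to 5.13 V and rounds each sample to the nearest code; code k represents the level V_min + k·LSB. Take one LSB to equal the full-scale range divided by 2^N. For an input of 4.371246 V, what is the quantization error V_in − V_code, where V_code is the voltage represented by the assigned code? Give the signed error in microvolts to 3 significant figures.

+225 µV

Range is 5.13 V. LSB = 5.13 V / 2^12 ≈ 1.252 mV.
(4.371246 − (0)) / LSB = 4.371246 × 4096/5.13 = 3490.1800. Nearest integer: k = 3490.
V_code = V_min + k × range/2^12 = 0 + 3490 × 5.13/4096 = 4.371020508 V.
Error = V_in − V_code = 4.371246 − (4.371020508) = +225 µV.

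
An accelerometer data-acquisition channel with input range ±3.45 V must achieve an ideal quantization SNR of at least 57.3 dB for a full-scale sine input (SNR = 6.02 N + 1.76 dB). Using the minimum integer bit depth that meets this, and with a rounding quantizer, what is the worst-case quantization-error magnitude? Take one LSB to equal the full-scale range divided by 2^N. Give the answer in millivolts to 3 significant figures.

Range = 3.45 − (-3.45) = 6.9 V.
Required N = ⌈(57.3 − 1.76)/6.02⌉ = ⌈9.226⌉ = 10.
One LSB is 6.9 V / 1024 = 6.7383 mV.
Half an LSB is 3.37 mV.

3.37 mV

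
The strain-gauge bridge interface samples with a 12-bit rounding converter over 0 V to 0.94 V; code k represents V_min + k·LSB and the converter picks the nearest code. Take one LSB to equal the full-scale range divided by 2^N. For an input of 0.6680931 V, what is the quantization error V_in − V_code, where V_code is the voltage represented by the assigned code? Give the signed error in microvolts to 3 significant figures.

Full-scale range = 0.94 V. LSB = 0.94 V / 2^12 ≈ 229.5 µV.
Position in LSBs: (0.6680931 − (0)) × 4096/0.94 = 2911.1801; rounding gives k = 2911.
V_code = V_min + k × range/2^12 = 0 + 2911 × 0.94/4096 = 0.6680517578 V.
V_in − V_code = 0.6680931 − (0.6680517578) = +41.3 µV.

+41.3 µV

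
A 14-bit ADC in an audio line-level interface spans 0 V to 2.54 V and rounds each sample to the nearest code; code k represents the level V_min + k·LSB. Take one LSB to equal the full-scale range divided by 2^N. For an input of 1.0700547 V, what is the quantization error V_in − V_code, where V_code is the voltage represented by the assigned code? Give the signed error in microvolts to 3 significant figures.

+42.5 µV

Span = 2.54 V. LSB = 2.54 V / 2^14 ≈ 155.0 µV.
(V_in − V_min)/LSB = (1.0700547 − (0)) × 16384/2.54 = 6902.2741 → nearest code k = 6902.
Reconstructed level: 0 + 6902 × 2.54/16384 V = 1.0700122070 V.
V_in − V_code = 1.0700547 − (1.0700122070) = +42.5 µV.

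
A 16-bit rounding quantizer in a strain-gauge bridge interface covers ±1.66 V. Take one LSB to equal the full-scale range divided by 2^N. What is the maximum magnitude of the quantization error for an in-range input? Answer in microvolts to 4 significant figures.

25.33 µV

Full-scale range = 1.66 V − (-1.66 V) = 3.32 V.
One LSB is 3.32 V / 65536 = 50.6592 µV.
A rounding quantizer has |error| ≤ LSB/2 = 25.33 µV.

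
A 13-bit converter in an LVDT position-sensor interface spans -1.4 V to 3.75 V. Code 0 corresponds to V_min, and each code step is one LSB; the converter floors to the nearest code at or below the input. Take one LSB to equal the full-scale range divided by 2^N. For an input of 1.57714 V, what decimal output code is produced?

Range = 3.75 − (-1.4) = 5.15 V. LSB = 5.15 V / 2^13 ≈ 0.6287 mV.
(V_in − V_min) × 2^13/range = (1.57714 − (-1.4)) × 8192/5.15 = 4735.676.
Floor → code = 4735.

4735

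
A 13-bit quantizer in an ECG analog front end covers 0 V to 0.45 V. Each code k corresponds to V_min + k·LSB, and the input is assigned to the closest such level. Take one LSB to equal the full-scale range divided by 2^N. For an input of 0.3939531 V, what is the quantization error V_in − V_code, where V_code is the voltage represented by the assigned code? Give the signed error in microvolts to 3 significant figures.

−16.6 µV

Span = 0.45 V. LSB = 0.45 V / 2^13 ≈ 54.93 µV.
(V_in − V_min)/LSB = (0.3939531 − (0)) × 8192/0.45 = 7171.6973 → nearest code k = 7172.
Reconstructed level: 0 + 7172 × 0.45/8192 V = 0.3939697266 V.
Error = V_in − V_code = 0.3939531 − (0.3939697266) = −16.6 µV.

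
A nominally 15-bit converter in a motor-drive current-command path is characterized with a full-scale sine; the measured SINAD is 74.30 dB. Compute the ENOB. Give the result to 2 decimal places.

12.05 bits

(74.30 − 1.76) / 6.02 = 72.54/6.02 = 12.0498 effective bits.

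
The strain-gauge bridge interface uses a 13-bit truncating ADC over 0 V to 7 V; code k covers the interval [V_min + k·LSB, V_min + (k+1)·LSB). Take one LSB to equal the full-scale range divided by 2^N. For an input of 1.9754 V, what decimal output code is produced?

2311

Full-scale range = 7 V. LSB = 7 V / 2^13 ≈ 0.8545 mV.
V_in − V_min = 1.9754 − (0) = 1.9754 V.
Divide by LSB: 1.9754 × 8192/7 = 2311.7824.
Truncating gives code 2311.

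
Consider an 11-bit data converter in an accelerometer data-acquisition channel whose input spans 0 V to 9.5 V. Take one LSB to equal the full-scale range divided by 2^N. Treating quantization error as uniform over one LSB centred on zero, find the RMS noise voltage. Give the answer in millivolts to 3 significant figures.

1.34 mV

Range is 9.5 V.
One LSB is 9.5 V / 2048 = 4.6387 mV.
RMS of a uniform error over width LSB is LSB/√12 = 1.34 mV.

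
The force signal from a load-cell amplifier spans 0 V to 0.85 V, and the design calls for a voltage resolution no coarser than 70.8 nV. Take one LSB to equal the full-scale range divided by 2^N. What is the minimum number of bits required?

24 bits

Range is 0.85 V.
Need 2^N ≥ 0.85 V / 70.8 nV = 1.201e7 → N_min = 24.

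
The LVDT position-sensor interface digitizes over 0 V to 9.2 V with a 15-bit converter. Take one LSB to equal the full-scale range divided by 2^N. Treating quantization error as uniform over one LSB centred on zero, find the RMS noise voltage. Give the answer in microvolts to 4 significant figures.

81.05 µV

Span = 9.2 V.
LSB = 9.2 V ÷ 2^15 = 9.2/32768 V = 280.762 µV.
V_rms = LSB/√12 = 280.762 µV / √12 = 81.05 µV.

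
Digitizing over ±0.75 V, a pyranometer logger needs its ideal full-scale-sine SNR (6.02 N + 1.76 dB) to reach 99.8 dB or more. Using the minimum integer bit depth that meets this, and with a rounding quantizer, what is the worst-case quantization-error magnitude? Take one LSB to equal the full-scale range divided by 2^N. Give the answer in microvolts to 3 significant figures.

5.72 µV

Span: 0.75 V − (-0.75 V) = 1.5 V.
N ≥ (99.8 − 1.76)/6.02 = 16.286 → N_min = 17.
Step size = 1.5/131072 V = 11.444 µV.
|e|_max = LSB/2 = 5.72 µV.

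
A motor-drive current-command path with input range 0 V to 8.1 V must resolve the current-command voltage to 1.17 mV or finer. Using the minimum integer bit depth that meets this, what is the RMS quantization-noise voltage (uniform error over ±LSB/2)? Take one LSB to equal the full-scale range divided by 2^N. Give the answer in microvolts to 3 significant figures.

285 µV

Full-scale range = 8.1 V.
8.1 V / 1.17 mV = 6923. Since 2^12 = 4096 and 2^13 = 8192, N = 13.
One LSB is 8.1 V / 8192 = 0.98877 mV.
RMS noise = LSB/√12 = 285 µV.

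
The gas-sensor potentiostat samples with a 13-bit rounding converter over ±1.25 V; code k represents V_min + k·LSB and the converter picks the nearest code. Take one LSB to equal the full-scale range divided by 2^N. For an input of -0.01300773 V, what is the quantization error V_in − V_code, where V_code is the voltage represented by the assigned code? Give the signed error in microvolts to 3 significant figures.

Full-scale range = 1.25 V − (-1.25 V) = 2.5 V. LSB = 2.5 V / 2^13 ≈ 305.2 µV.
(-0.01300773 − (-1.25)) / LSB = 1.23699227 × 8192/2.5 = 4053.3763. Nearest integer: k = 4053.
Reconstructed level: -1.25 + 4053 × 2.5/8192 V = -0.01312255859 V.
e = -0.01300773 − (-0.01312255859) = +115 µV.

+115 µV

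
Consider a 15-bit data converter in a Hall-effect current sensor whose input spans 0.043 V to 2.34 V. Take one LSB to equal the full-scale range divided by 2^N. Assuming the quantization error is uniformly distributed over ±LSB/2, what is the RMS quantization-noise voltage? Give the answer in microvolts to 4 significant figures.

Span: 2.34 V − (0.043 V) = 2.297 V.
One LSB is 2.297 V / 32768 = 70.0989 µV.
σ_q = LSB/√12 = 70.0989 µV/3.4641 = 20.24 µV.

20.24 µV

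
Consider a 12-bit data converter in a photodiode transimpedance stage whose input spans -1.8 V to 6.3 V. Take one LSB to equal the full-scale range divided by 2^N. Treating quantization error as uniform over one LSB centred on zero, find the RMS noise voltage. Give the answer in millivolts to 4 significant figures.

0.5709 mV

The full-scale span is 6.3 − (-1.8) = 8.1 V.
LSB = 8.1 V / 2^12 = 1.97754 mV.
For a uniform distribution on [−LSB/2, +LSB/2], V_rms = LSB/√12 = 1.97754 mV/3.4641 = 0.5709 mV.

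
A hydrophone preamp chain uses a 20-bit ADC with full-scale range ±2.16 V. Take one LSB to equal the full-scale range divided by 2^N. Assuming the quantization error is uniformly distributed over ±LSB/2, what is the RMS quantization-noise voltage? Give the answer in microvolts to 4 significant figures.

1.189 µV

Span: 2.16 V − (-2.16 V) = 4.32 V.
LSB = 4.32 V / 2^20 = 4.11987 µV.
RMS of a uniform error over width LSB is LSB/√12 = 1.189 µV.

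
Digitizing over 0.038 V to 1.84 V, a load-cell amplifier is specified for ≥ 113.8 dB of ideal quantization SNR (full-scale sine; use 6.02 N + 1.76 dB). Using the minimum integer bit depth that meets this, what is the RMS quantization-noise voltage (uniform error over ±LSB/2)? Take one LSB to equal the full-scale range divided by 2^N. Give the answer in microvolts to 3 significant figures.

The full-scale span is 1.84 − (0.038) = 1.802 V.
Required N = ⌈(113.8 − 1.76)/6.02⌉ = ⌈18.611⌉ = 19.
One LSB is 1.802 V / 524288 = 3.4370 µV.
σ_q = LSB/√12 = 3.4370 µV/3.4641 = 0.992 µV.

0.992 µV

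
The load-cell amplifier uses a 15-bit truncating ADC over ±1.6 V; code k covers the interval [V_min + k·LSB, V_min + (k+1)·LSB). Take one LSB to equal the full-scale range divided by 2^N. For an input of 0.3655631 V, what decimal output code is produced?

20127

Span: 1.6 V − (-1.6 V) = 3.2 V. LSB = 3.2 V / 2^15 ≈ 97.66 µV.
(V_in − V_min) × 2^15/range = (0.3655631 − (-1.6)) × 32768/3.2 = 20127.366.
Floor → code = 20127.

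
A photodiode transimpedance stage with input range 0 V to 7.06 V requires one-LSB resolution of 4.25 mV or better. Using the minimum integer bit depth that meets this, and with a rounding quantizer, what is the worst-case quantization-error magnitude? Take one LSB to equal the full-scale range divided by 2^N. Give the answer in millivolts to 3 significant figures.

1.72 mV

V_FS = 7.06 V.
Required number of levels: 7.06/4.25 mV = 1661.2; smallest N with 2^N ≥ that is 11.
LSB = 7.06 V / 2^11 = 3.4473 mV.
Half an LSB is 1.72 mV.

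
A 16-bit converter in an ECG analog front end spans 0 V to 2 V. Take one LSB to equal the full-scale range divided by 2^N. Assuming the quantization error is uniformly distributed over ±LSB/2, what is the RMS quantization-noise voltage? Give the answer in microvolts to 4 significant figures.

Range is 2 V.
LSB = 2 V / 2^16 = 30.5176 µV.
V_rms = LSB/√12 = 30.5176 µV / √12 = 8.810 µV.

8.810 µV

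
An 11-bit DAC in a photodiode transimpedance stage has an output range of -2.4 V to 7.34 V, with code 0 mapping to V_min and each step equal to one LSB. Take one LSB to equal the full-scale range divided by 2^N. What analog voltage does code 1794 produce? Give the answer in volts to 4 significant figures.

6.132 V

Span: 7.34 V − (-2.4 V) = 9.74 V. LSB = 9.74 V / 2^11.
V_out = -2.4 + 1794 × (9.74/2048) V
      = -2.4 V + 8.53201 V = 6.13201 V.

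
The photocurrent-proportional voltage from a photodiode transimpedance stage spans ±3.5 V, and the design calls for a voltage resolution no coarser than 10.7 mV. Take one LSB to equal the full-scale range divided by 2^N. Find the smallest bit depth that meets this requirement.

10 bits

The full-scale span is 3.5 − (-3.5) = 7 V.
Levels needed ≥ 7/10.7 mV = 654.2. 2^10 = 1024 suffices, so N_min = 10.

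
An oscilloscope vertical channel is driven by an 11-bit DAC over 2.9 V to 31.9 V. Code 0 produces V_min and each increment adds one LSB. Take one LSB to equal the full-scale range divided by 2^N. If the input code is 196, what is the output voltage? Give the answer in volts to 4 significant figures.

Range = 31.9 − (2.9) = 29 V. LSB = 29 V / 2^11.
Output = V_min + (196/2048) × range = 2.9 + 0.0957031 × 29 V
      = 2.9 + 2.77539 = 5.67539 V.

5.675 V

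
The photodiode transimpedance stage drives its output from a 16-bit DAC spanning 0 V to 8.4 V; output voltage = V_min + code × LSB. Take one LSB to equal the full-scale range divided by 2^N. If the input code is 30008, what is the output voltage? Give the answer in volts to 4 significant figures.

Span = 8.4 V. LSB = 8.4 V / 2^16.
Output = V_min + (30008/65536) × range = 0 + 0.457886 × 8.4 V
      = 0 V + 3.84624 V = 3.84624 V.

3.846 V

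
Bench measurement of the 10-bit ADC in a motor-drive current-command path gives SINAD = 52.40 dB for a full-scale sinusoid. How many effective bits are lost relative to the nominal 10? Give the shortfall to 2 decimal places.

1.59 bits

ENOB = (SINAD − 1.76)/6.02 = (52.40 − 1.76)/6.02 = 8.4120 bits.
Lost resolution: 10 − 8.4120 = 1.5880 bits.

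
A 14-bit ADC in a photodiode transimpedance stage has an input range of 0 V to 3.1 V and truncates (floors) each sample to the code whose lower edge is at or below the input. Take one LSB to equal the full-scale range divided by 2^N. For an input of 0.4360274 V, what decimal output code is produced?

Range is 3.1 V. LSB = 3.1 V / 2^14 ≈ 189.2 µV.
code = ⌊(V_in − V_min)/LSB⌋ = ⌊(V_in − V_min) × 2^14 / range⌋
     = ⌊(0.4360274 − (0)) × 16384 / 3.1⌋ = ⌊0.4360274 × 16384/3.1⌋
     = ⌊2304.475⌋ = 2304.

2304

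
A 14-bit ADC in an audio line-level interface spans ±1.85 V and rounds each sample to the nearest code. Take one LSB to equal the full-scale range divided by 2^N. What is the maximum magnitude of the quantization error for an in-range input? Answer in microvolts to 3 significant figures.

113 µV

Span: 1.85 V − (-1.85 V) = 3.7 V.
LSB = 3.7 V ÷ 2^14 = 3.7/16384 V = 225.83 µV.
A rounding quantizer has |error| ≤ LSB/2 = 113 µV.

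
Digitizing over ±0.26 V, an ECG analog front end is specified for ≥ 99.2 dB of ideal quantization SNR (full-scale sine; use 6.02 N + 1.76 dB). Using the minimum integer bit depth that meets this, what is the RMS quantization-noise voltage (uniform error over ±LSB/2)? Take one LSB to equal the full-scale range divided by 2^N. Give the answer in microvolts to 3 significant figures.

1.15 µV

The full-scale span is 0.26 − (-0.26) = 0.52 V.
Required N = ⌈(99.2 − 1.76)/6.02⌉ = ⌈16.186⌉ = 17.
Step size = 0.52/131072 V = 3.9673 µV.
V_rms = LSB/√12 = 1.15 µV.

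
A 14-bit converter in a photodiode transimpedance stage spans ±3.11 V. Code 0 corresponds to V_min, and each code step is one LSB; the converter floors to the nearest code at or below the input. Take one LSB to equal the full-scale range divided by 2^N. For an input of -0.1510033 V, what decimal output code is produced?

7794

Span: 3.11 V − (-3.11 V) = 6.22 V. LSB = 6.22 V / 2^14 ≈ 379.6 µV.
(V_in − V_min) × 2^14/range = (-0.1510033 − (-3.11)) × 16384/6.22 = 7794.245.
Floor → code = 7794.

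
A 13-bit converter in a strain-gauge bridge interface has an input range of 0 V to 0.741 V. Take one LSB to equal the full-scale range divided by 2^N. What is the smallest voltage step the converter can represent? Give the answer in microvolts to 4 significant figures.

90.45 µV

Full-scale range = 0.741 V.
There are 2^13 = 8192 steps.
Step size = 0.741/8192 V = 90.45 µV.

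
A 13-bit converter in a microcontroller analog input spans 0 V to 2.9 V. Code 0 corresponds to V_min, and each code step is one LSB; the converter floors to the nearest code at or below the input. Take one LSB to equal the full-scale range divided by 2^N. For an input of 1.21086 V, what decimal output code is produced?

3420

V_FS = 2.9 V. LSB = 2.9 V / 2^13 ≈ 354.0 µV.
code = ⌊(V_in − V_min)/LSB⌋ = ⌊(V_in − V_min) × 2^13 / range⌋
     = ⌊(1.21086 − (0)) × 8192 / 2.9⌋ = ⌊1.21086 × 8192/2.9⌋
     = ⌊3420.471⌋ = 3420.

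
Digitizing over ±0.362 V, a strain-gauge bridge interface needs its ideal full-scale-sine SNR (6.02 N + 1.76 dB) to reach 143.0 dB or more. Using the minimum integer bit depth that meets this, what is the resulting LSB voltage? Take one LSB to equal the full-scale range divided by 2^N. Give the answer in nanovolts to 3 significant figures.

43.2 nV

Range = 0.362 − (-0.362) = 0.724 V.
N ≥ (143.0 − 1.76)/6.02 = 23.462 → N_min = 24.
Step size = 0.724/16777216 V = 43.2 nV.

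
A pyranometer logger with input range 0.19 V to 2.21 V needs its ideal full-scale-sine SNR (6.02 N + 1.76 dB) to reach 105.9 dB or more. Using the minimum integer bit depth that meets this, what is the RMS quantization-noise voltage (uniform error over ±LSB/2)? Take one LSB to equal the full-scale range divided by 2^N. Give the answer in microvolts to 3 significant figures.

2.22 µV

Range = 2.21 − (0.19) = 2.02 V.
Solving 6.02 N ≥ 105.9 − 1.76: N ≥ 17.299. Round up → N = 18.
LSB = 2.02 V ÷ 2^18 = 2.02/262144 V = 7.7057 µV.
σ_q = LSB/√12 = 7.7057 µV/3.4641 = 2.22 µV.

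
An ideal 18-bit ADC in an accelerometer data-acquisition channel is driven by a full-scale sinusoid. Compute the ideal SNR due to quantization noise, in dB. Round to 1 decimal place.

SNR = 6.02·18 + 1.76 = 110.12 dB.

110.1 dB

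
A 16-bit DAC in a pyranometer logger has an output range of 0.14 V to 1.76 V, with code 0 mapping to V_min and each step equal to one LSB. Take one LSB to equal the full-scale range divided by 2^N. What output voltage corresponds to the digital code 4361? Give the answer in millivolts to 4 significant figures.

The full-scale span is 1.76 − (0.14) = 1.62 V. LSB = 1.62 V / 2^16.
V_out = V_min + code × LSB = 0.14 V + 4361 × 1.62 V / 65536
      = 0.14 V + 0.107801 V = 0.247801 V.

247.8 mV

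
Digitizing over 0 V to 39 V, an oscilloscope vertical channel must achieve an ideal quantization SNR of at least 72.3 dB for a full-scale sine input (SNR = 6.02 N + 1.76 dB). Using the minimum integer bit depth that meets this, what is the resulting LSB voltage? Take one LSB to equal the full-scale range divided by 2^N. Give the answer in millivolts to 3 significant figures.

Range is 39 V.
6.02 N + 1.76 ≥ 72.3 gives N ≥ 11.718, so the minimum integer is 12.
Step size = 39/4096 V = 9.52 mV.

9.52 mV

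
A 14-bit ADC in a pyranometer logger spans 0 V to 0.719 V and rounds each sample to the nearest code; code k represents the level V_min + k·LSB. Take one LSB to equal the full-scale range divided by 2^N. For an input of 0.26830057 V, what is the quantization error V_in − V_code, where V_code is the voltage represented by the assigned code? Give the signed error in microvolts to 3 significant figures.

−7.90 µV

Span = 0.719 V. LSB = 0.719 V / 2^14 ≈ 43.88 µV.
(V_in − V_min)/LSB = (0.26830057 − (0)) × 16384/0.719 = 6113.8199 → nearest code k = 6114.
V_code = 0 + (6114/16384) × 0.719 = 0.26830847168 V.
V_in − V_code = 0.26830057 − (0.26830847168) = −7.90 µV.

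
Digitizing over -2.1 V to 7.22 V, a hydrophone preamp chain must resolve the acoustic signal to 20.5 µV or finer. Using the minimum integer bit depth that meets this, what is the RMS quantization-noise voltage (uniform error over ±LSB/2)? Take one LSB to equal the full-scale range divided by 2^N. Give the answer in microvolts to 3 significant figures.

5.13 µV

Range = 7.22 − (-2.1) = 9.32 V.
Levels needed ≥ 9.32/20.5 µV = 454600. 2^19 = 524288 suffices, so N_min = 19.
LSB = 9.32 V ÷ 2^19 = 9.32/524288 V = 17.776 µV.
σ_q = LSB/√12 = 17.776 µV/3.4641 = 5.13 µV.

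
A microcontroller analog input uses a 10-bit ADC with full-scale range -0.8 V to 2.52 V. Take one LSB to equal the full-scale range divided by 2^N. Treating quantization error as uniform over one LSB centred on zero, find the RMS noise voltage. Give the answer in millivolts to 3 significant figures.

Full-scale range = 2.52 V − (-0.8 V) = 3.32 V.
Step size = 3.32/1024 V = 3.2422 mV.
For a uniform distribution on [−LSB/2, +LSB/2], V_rms = LSB/√12 = 3.2422 mV/3.4641 = 0.936 mV.

0.936 mV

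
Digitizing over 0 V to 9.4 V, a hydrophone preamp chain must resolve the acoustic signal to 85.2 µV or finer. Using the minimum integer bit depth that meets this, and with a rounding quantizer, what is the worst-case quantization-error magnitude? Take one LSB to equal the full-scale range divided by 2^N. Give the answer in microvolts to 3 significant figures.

Span = 9.4 V.
Required number of levels: 9.4/85.2 µV = 110330; smallest N with 2^N ≥ that is 17.
LSB = 9.4 V / 2^17 = 71.716 µV.
Half an LSB is 35.9 µV.

35.9 µV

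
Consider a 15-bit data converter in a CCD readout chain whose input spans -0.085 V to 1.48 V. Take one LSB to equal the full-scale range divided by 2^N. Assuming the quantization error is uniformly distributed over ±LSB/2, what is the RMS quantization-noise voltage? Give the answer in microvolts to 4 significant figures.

13.79 µV

Span: 1.48 V − (-0.085 V) = 1.565 V.
LSB = 1.565 V / 2^15 = 47.7600 µV.
σ_q = LSB/√12 = 47.7600 µV/3.4641 = 13.79 µV.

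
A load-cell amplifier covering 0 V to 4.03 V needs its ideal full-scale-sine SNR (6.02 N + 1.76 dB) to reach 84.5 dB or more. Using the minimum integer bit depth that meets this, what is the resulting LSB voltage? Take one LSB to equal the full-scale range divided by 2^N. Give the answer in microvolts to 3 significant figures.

Range is 4.03 V.
N ≥ (84.5 − 1.76)/6.02 = 13.744 → N_min = 14.
One LSB is 4.03 V / 16384 = 246 µV.

246 µV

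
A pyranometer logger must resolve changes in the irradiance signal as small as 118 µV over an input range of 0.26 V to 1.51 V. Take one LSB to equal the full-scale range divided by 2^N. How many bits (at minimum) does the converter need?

Full-scale range = 1.51 V − (0.26 V) = 1.25 V.
Required number of levels: 1.25/118 µV = 10593; smallest N with 2^N ≥ that is 14.

14 bits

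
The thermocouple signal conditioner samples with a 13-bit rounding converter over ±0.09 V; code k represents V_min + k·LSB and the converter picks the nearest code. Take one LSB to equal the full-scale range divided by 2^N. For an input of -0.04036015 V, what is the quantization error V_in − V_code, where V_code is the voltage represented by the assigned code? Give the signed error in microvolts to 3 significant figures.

+3.62 µV

Range = 0.09 − (-0.09) = 0.18 V. LSB = 0.18 V / 2^13 ≈ 21.97 µV.
(V_in − V_min)/LSB = (-0.04036015 − (-0.09)) × 8192/0.18 = 2259.1647 → nearest code k = 2259.
Reconstructed level: -0.09 + 2259 × 0.18/8192 V = -0.04036376953 V.
e = -0.04036015 − (-0.04036376953) = +3.62 µV.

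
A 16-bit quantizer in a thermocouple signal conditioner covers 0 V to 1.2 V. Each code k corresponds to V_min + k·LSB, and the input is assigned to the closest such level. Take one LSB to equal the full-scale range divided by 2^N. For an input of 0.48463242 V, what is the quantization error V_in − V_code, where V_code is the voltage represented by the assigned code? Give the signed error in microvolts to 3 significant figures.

+7.18 µV

Span = 1.2 V. LSB = 1.2 V / 2^16 ≈ 18.31 µV.
Position in LSBs: (0.48463242 − (0)) × 65536/1.2 = 26467.3919; rounding gives k = 26467.
V_code = 0 + (26467/65536) × 1.2 = 0.48462524414 V.
V_in − V_code = 0.48463242 − (0.48462524414) = +7.18 µV.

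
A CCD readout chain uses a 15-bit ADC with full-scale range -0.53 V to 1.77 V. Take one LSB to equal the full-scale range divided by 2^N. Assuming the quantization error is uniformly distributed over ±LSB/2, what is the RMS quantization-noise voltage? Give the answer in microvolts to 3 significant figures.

Range = 1.77 − (-0.53) = 2.3 V.
LSB = 2.3 V ÷ 2^15 = 2.3/32768 V = 70.190 µV.
V_rms = LSB/√12 = 70.190 µV / √12 = 20.3 µV.

20.3 µV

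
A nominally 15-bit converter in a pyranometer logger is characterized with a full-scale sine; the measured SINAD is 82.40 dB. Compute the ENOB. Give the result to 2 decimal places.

13.40 bits

ENOB = (SINAD − 1.76) / 6.02 = (82.40 − 1.76) / 6.02 = 80.64 / 6.02 = 13.3953.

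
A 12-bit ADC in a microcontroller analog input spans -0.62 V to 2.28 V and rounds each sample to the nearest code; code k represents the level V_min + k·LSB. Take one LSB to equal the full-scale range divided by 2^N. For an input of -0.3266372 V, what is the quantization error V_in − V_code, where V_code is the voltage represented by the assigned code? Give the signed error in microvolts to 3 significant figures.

+248 µV

Span: 2.28 V − (-0.62 V) = 2.9 V. LSB = 2.9 V / 2^12 ≈ 0.7080 mV.
Position in LSBs: (-0.3266372 − (-0.62)) × 4096/2.9 = 414.3497; rounding gives k = 414.
V_code = -0.62 + (414/4096) × 2.9 = -0.3268847656 V.
e = -0.3266372 − (-0.3268847656) = +248 µV.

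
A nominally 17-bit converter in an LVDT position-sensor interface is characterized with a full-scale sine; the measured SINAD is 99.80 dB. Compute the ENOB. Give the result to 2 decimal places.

16.29 bits

ENOB = (SINAD − 1.76) / 6.02 = (99.80 − 1.76) / 6.02 = 98.04 / 6.02 = 16.2857.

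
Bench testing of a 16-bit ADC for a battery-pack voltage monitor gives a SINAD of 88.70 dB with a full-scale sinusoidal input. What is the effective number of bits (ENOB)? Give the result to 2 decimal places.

14.44 bits

ENOB = (88.70 − 1.76)/6.02 = 14.4419 bits.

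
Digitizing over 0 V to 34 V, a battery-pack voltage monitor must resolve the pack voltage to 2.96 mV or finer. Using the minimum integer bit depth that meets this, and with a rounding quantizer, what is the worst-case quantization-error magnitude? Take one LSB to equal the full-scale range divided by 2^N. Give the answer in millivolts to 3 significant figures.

1.04 mV

Span = 34 V.
Levels needed ≥ 34/2.96 mV = 11490. 2^14 = 16384 suffices, so N_min = 14.
Step size = 34/16384 V = 2.0752 mV.
|e|_max = LSB/2 = 1.04 mV.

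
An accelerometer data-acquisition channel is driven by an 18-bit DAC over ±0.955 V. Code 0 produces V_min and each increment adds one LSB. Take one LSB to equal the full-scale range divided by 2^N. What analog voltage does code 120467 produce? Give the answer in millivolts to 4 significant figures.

-77.27 mV

The full-scale span is 0.955 − (-0.955) = 1.91 V. LSB = 1.91 V / 2^18.
V_out = V_min + code × LSB = -0.955 V + 120467 × 1.91 V / 262144
      = -0.955 V + 0.877731 V = -0.0772688 V.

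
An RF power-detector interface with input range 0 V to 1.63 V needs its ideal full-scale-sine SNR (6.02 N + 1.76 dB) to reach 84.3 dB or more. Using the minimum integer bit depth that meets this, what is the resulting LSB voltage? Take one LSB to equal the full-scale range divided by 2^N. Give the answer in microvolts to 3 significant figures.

Full-scale range = 1.63 V.
Required N = ⌈(84.3 − 1.76)/6.02⌉ = ⌈13.711⌉ = 14.
LSB = 1.63 V / 2^14 = 99.5 µV.

99.5 µV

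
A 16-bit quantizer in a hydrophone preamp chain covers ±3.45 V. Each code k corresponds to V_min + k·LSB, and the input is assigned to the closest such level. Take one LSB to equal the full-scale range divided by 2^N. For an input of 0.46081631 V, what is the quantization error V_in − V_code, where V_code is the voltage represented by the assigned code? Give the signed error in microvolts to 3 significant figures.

Span: 3.45 V − (-3.45 V) = 6.9 V. LSB = 6.9 V / 2^16 ≈ 105.3 µV.
(0.46081631 − (-3.45)) / LSB = 3.91081631 × 65536/6.9 = 37144.8200. Nearest integer: k = 37145.
Reconstructed level: -3.45 + 37145 × 6.9/65536 V = 0.46083526611 V.
Error = V_in − V_code = 0.46081631 − (0.46083526611) = −19.0 µV.

−19.0 µV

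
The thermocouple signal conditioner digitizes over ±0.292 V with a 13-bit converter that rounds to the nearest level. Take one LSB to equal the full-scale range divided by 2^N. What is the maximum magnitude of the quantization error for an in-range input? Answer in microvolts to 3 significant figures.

Full-scale range = 0.292 V − (-0.292 V) = 0.584 V.
LSB = 0.584 V / 2^13 = 71.289 µV.
Worst-case error for round-to-nearest is half an LSB: 35.6 µV.

35.6 µV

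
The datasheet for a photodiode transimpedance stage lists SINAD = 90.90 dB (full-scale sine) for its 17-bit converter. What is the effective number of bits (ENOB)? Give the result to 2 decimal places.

14.81 bits

Inverting SNR = 6.02 N + 1.76: N_eff = (90.90 − 1.76)/6.02 = 14.8073.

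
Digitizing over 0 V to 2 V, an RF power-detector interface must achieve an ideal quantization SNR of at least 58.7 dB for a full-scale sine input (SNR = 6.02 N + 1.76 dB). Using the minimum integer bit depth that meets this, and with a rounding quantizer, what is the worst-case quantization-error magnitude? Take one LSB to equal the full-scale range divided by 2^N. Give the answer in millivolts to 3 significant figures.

0.977 mV

Span = 2 V.
N ≥ (58.7 − 1.76)/6.02 = 9.458 → N_min = 10.
Step size = 2/1024 V = 1.9531 mV.
Max error for round-to-nearest is LSB/2 = 0.977 mV.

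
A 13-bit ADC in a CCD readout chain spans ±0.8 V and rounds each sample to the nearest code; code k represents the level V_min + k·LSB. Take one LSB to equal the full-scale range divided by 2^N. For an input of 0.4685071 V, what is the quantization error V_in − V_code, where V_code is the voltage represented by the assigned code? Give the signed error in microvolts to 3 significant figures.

−47.6 µV

Range = 0.8 − (-0.8) = 1.6 V. LSB = 1.6 V / 2^13 ≈ 195.3 µV.
(V_in − V_min)/LSB = (0.4685071 − (-0.8)) × 8192/1.6 = 6494.7564 → nearest code k = 6495.
V_code = V_min + k × range/2^13 = -0.8 + 6495 × 1.6/8192 = 0.4685546875 V.
Error = V_in − V_code = 0.4685071 − (0.4685546875) = −47.6 µV.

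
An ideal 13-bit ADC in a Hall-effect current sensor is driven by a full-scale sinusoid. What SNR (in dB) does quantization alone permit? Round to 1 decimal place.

Ideal quantization SNR: 6.02 × 13 + 1.76 dB = 80.0 dB.

80.0 dB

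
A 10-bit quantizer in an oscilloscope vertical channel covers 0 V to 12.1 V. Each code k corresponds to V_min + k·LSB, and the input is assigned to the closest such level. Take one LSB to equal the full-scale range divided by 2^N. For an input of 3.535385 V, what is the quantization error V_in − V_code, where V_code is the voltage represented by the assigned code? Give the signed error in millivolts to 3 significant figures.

Full-scale range = 12.1 V. LSB = 12.1 V / 2^10 ≈ 11.82 mV.
Position in LSBs: (3.535385 − (0)) × 1024/12.1 = 299.1929; rounding gives k = 299.
Reconstructed level: 0 + 299 × 12.1/1024 V = 3.533105469 V.
e = 3.535385 − (3.533105469) = +2.28 mV.

+2.28 mV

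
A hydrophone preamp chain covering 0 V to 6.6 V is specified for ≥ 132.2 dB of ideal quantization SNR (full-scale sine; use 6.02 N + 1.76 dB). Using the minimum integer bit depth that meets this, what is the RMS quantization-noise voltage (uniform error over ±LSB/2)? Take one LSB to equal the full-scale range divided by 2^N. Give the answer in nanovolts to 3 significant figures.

Full-scale range = 6.6 V.
Required N = ⌈(132.2 − 1.76)/6.02⌉ = ⌈21.668⌉ = 22.
Step size = 6.6/4194304 V = 1.5736 µV.
σ_q = LSB/√12 = 1.5736 µV/3.4641 = 454 nV.

454 nV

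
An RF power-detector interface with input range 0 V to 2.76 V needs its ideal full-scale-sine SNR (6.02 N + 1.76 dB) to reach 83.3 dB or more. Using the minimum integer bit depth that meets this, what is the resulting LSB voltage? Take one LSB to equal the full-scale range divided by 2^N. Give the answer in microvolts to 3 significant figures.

168 µV

Span = 2.76 V.
Solving 6.02 N ≥ 83.3 − 1.76: N ≥ 13.545. Round up → N = 14.
Step size = 2.76/16384 V = 168 µV.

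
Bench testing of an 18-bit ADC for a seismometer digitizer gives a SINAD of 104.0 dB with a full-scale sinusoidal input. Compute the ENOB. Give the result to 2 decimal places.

16.98 bits

(104.0 − 1.76) / 6.02 = 102.24/6.02 = 16.9834 effective bits.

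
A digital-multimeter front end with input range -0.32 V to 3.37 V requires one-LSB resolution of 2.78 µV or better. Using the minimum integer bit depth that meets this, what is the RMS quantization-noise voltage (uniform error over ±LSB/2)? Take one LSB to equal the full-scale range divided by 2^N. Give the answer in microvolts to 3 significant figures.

The full-scale span is 3.37 − (-0.32) = 3.69 V.
Required number of levels: 3.69/2.78 µV = 1.3273e6; smallest N with 2^N ≥ that is 21.
One LSB is 3.69 V / 2097152 = 1.7595 µV.
RMS noise = LSB/√12 = 0.508 µV.

0.508 µV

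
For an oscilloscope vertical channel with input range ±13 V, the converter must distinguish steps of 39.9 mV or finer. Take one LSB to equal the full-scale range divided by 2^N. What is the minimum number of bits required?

10 bits

Range = 13 − (-13) = 26 V.
Need 2^N ≥ 26 V / 39.9 mV = 651.6 → N_min = 10.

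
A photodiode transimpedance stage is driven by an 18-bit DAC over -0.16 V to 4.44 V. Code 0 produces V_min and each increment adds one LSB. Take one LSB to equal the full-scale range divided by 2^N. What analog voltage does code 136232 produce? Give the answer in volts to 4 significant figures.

2.231 V

Span: 4.44 V − (-0.16 V) = 4.6 V. LSB = 4.6 V / 2^18.
V_out = -0.16 + 136232 × (4.6/262144) V
      = -0.16 V + 2.39055 V = 2.23055 V.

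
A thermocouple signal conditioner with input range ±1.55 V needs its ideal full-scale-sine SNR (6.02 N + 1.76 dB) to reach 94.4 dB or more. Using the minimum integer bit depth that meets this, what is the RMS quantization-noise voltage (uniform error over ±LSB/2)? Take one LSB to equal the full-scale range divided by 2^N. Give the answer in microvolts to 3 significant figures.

Full-scale range = 1.55 V − (-1.55 V) = 3.1 V.
N ≥ (94.4 − 1.76)/6.02 = 15.389 → N_min = 16.
One LSB is 3.1 V / 65536 = 47.302 µV.
V_rms = LSB/√12 = 13.7 µV.

13.7 µV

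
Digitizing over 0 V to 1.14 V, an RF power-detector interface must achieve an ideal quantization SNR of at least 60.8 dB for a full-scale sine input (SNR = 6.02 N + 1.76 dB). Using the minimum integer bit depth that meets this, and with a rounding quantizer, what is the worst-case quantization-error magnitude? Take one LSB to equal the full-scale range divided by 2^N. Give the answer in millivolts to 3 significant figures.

Full-scale range = 1.14 V.
Required N = ⌈(60.8 − 1.76)/6.02⌉ = ⌈9.807⌉ = 10.
LSB = 1.14 V ÷ 2^10 = 1.14/1024 V = 1.1133 mV.
|e|_max = LSB/2 = 0.557 mV.

0.557 mV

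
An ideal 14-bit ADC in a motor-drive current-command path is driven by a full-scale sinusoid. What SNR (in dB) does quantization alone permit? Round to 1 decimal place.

SNR = 6.02·14 + 1.76 = 86.04 dB.

86.0 dB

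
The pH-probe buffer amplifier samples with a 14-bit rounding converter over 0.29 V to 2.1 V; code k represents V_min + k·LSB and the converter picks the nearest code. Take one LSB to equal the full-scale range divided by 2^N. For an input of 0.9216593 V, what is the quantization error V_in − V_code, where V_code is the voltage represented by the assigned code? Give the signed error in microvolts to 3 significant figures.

−28.9 µV

Span: 2.1 V − (0.29 V) = 1.81 V. LSB = 1.81 V / 2^14 ≈ 110.5 µV.
(0.9216593 − (0.29)) / LSB = 0.6316593 × 16384/1.81 = 5717.7381. Nearest integer: k = 5718.
V_code = V_min + k × range/2^14 = 0.29 + 5718 × 1.81/16384 = 0.92168823242 V.
V_in − V_code = 0.9216593 − (0.92168823242) = −28.9 µV.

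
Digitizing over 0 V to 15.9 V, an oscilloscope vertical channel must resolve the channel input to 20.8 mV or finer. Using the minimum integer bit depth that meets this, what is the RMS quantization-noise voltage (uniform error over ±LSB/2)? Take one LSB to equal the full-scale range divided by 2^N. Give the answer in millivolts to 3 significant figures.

Range is 15.9 V.
Required number of levels: 15.9/20.8 mV = 764.42; smallest N with 2^N ≥ that is 10.
Step size = 15.9/1024 V = 15.527 mV.
σ_q = LSB/√12 = 15.527 mV/3.4641 = 4.48 mV.

4.48 mV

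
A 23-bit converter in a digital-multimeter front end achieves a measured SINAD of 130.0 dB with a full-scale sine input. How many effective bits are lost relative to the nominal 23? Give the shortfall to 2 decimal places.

1.70 bits

Effective bits = (130.0 − 1.76)/6.02 = 21.3023.
Shortfall = 23 − 21.3023 = 1.6977 bits.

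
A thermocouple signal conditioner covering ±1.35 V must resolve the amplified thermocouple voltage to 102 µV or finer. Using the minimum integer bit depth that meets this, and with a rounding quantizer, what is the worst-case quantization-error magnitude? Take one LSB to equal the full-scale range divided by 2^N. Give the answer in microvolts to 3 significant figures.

41.2 µV

Span: 1.35 V − (-1.35 V) = 2.7 V.
Levels needed ≥ 2.7/102 µV = 26470. 2^15 = 32768 suffices, so N_min = 15.
One LSB is 2.7 V / 32768 = 82.397 µV.
|e|_max = LSB/2 = 41.2 µV.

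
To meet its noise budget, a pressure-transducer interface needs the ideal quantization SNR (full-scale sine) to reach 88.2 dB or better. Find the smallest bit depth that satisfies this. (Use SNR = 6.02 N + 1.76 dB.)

6.02 N + 1.76 ≥ 88.2 gives N ≥ 14.359, so the minimum integer is 15.

15 bits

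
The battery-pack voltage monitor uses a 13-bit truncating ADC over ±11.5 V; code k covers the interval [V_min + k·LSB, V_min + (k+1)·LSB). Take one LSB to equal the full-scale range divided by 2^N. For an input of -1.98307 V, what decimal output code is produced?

Range = 11.5 − (-11.5) = 23 V. LSB = 23 V / 2^13 ≈ 2.808 mV.
code = ⌊(V_in − V_min)/LSB⌋ = ⌊(V_in − V_min) × 2^13 / range⌋
     = ⌊(-1.98307 − (-11.5)) × 8192 / 23⌋ = ⌊9.51693 × 8192/23⌋
     = ⌊3389.682⌋ = 3389.

3389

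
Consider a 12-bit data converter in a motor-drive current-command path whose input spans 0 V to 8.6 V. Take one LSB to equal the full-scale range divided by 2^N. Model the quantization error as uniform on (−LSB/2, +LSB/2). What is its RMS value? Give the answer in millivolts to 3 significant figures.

Span = 8.6 V.
LSB = 8.6 V ÷ 2^12 = 8.6/4096 V = 2.0996 mV.
For a uniform distribution on [−LSB/2, +LSB/2], V_rms = LSB/√12 = 2.0996 mV/3.4641 = 0.606 mV.

0.606 mV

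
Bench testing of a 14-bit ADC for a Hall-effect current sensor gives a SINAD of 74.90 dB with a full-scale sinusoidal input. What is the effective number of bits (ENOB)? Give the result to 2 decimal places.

Inverting SNR = 6.02 N + 1.76: N_eff = (74.90 − 1.76)/6.02 = 12.1495.

12.15 bits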